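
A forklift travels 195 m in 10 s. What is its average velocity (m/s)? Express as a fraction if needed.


Given: distance d = 195 m, time t = 10 s
Using v = d / t
v = 195 / 10
v = 39/2 m/s

39/2 m/s


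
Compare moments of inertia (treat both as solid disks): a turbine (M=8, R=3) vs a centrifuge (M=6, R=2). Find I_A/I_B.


Given: M1=8 kg, R1=3 m, M2=6 kg, R2=2 m
For a disk: I = (1/2)*M*R^2, so I_A/I_B = (M1*R1^2)/(M2*R2^2)
M1*R1^2 = 8*9 = 72
M2*R2^2 = 6*4 = 24
I_A/I_B = 72/24 = 3

3


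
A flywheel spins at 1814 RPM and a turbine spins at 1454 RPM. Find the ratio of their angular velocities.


Given: RPM_A = 1814, RPM_B = 1454
omega = 2*pi*RPM/60, so omega_A/omega_B = RPM_A / RPM_B
omega_A/omega_B = 1814 / 1454
omega_A/omega_B = 907/727

907/727


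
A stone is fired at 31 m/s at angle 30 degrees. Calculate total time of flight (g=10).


Given: v0 = 31 m/s, theta = 30 deg, g = 10 m/s^2
sin(30) = 1/2
Using T = 2*v0*sin(theta) / g
T = 2*31*1/2 / 10
T = 31 / 10
T = 31/10 s

31/10 s


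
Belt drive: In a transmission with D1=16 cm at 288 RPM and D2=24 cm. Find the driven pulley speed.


Given: D1 = 16 cm, w1 = 288 RPM, D2 = 24 cm
Using D1*w1 = D2*w2
w2 = D1*w1 / D2
w2 = 16*288 / 24
w2 = 4608 / 24
w2 = 192 RPM

192 RPM


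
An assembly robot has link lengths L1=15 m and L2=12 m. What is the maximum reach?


Given: L1 = 15 m, L2 = 12 m
For a 2-link planar arm, max reach = L1 + L2 (fully extended)
Max reach = 15 + 12
Max reach = 27 m

27 m


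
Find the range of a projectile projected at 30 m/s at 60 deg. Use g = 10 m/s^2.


Given: v0 = 30 m/s, theta = 60 deg, g = 10 m/s^2
sin(2*60) = sin(120) = sqrt(3)/2
Using R = v0^2 * sin(2*theta) / g
R = 30^2 * (sqrt(3)/2) / 10
R = 900 * sqrt(3) / 20
R = 45*sqrt(3) m

45*sqrt(3) m


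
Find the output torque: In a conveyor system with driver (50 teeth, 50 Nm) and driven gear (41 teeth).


Given: N1 = 50, N2 = 41, T1 = 50 Nm
Using T2/T1 = N2/N1
T2 = T1 * N2 / N1
T2 = 50 * 41 / 50
T2 = 2050 / 50
T2 = 41 Nm

41 Nm


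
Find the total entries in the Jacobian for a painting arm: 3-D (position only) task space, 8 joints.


Given: task space dimension = 3, joints = 8
Jacobian is a 3 x 8 matrix
Total entries = rows * columns
Total = 3 * 8
Total = 24

24


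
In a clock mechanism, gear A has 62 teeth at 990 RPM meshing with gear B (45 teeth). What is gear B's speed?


Given: N1 = 62 teeth, w1 = 990 RPM, N2 = 45 teeth
Using N1*w1 = N2*w2
w2 = N1*w1 / N2
w2 = 62*990 / 45
w2 = 61380 / 45
w2 = 1364 RPM

1364 RPM


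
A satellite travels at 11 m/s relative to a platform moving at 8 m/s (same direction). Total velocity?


Given: object velocity = 11 m/s, platform velocity = 8 m/s (same direction)
Using classical velocity addition: v_total = v_object + v_platform
v_total = 11 + 8
v_total = 19 m/s

19 m/s


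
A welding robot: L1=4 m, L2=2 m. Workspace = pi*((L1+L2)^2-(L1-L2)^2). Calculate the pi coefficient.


Given: L1 = 4, L2 = 2
(L1+L2)^2 = (6)^2 = 36
(L1-L2)^2 = (2)^2 = 4
Difference = 36 - 4 = 32
This equals 4*L1*L2 = 4*4*2 = 32
Workspace area = 32*pi

32


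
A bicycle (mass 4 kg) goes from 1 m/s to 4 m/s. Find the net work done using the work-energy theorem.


Given: m = 4 kg, v0 = 1 m/s, v = 4 m/s
Using W = (1/2)*m*(v^2 - v0^2)
v^2 = 4^2 = 16
v0^2 = 1^2 = 1
v^2 - v0^2 = 16 - 1 = 15
W = (1/2)*4*15 = 30 J

30 J


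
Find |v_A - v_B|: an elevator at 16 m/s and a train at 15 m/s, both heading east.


Given: v_A = 16 m/s east, v_B = 15 m/s east
Both move in the same direction; relative speed = |v_A - v_B|
|16 - 15| = |1|
= 1 m/s

1 m/s


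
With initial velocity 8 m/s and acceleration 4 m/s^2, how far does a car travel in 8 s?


Given: v0 = 8 m/s, a = 4 m/s^2, t = 8 s
Using s = v0*t + (1/2)*a*t^2
s = 8*8 + (1/2)*4*8^2
s = 64 + (1/2)*256
s = 64 + 128
s = 192

192 m


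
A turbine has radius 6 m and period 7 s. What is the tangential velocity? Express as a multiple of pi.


Given: radius r = 6 m, period T = 7 s
Using v = 2*pi*r / T
v = 2*pi*6 / 7
v = 12*pi / 7
v = 12/7*pi m/s

12/7*pi m/s


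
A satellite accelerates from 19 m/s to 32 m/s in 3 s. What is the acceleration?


Given: initial velocity v0 = 19 m/s, final velocity v = 32 m/s, time t = 3 s
Using a = (v - v0) / t
a = (32 - 19) / 3
a = 13 / 3
a = 13/3 m/s^2

13/3 m/s^2


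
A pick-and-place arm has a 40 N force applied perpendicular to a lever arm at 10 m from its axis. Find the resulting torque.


Given: F = 40 N, r = 10 m, angle = 90 deg (perpendicular)
Using tau = F * r * sin(90)
sin(90) = 1
tau = 40 * 10 * 1
tau = 400 Nm

400 Nm


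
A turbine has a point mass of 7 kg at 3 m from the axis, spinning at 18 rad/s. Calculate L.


Given: m = 7 kg, r = 3 m, omega = 18 rad/s
For a point mass: I = m*r^2
I = 7*3^2 = 7*9 = 63
L = I*omega = 63*18
L = 1134 kg*m^2/s

1134 kg*m^2/s


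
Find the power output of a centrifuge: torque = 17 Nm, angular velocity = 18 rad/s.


Given: tau = 17 Nm, omega = 18 rad/s
Using P = tau * omega
P = 17 * 18
P = 306 W

306 W


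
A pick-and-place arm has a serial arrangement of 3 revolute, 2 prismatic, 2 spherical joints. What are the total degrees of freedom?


Given: serial robot with 3 revolute, 2 prismatic, 2 spherical joints
DOF contribution per joint type: revolute=1, prismatic=1, spherical=3, fixed=0
DOF = 3*1 + 2*1 + 2*3
DOF = 11

11


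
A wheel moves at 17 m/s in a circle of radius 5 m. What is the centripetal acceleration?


Given: v = 17 m/s, r = 5 m
Using a_c = v^2 / r
a_c = 17^2 / 5
a_c = 289 / 5
a_c = 289/5 m/s^2

289/5 m/s^2


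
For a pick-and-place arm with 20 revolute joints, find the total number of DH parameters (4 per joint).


Given: 20 joints, 4 DH parameters per joint (d, theta, a, alpha)
Total DH parameters = number_of_joints * 4
Total = 20 * 4
Total = 80

80


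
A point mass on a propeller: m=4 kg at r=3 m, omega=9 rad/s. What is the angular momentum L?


Given: m = 4 kg, r = 3 m, omega = 9 rad/s
For a point mass: I = m*r^2
I = 4*3^2 = 4*9 = 36
L = I*omega = 36*9
L = 324 kg*m^2/s

324 kg*m^2/s


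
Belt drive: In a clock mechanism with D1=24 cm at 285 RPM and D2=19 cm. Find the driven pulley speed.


Given: D1 = 24 cm, w1 = 285 RPM, D2 = 19 cm
Using D1*w1 = D2*w2
w2 = D1*w1 / D2
w2 = 24*285 / 19
w2 = 6840 / 19
w2 = 360 RPM

360 RPM


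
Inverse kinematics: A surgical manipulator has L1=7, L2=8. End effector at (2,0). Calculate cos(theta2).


Given: L1 = 7, L2 = 8, target (x, y) = (2, 0)
Using cos(theta2) = (x^2 + y^2 - L1^2 - L2^2) / (2*L1*L2)
x^2 + y^2 = 2^2 + 0 = 4
L1^2 + L2^2 = 49 + 64 = 113
Numerator = 4 - 113 = -109
Denominator = 2*7*8 = 112
cos(theta2) = -109/112 = -109/112

-109/112


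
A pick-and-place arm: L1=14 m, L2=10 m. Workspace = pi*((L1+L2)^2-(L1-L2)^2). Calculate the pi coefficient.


Given: L1 = 14, L2 = 10
(L1+L2)^2 = (24)^2 = 576
(L1-L2)^2 = (4)^2 = 16
Difference = 576 - 16 = 560
This equals 4*L1*L2 = 4*14*10 = 560
Workspace area = 560*pi

560


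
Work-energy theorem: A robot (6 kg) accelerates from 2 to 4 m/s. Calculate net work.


Given: m = 6 kg, v0 = 2 m/s, v = 4 m/s
Using W = (1/2)*m*(v^2 - v0^2)
v^2 = 4^2 = 16
v0^2 = 2^2 = 4
v^2 - v0^2 = 16 - 4 = 12
W = (1/2)*6*12 = 36 J

36 J


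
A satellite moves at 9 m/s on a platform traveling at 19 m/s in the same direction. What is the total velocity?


Given: object velocity = 9 m/s, platform velocity = 19 m/s (same direction)
Using classical velocity addition: v_total = v_object + v_platform
v_total = 9 + 19
v_total = 28 m/s

28 m/s


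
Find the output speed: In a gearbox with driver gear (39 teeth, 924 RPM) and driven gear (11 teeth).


Given: N1 = 39 teeth, w1 = 924 RPM, N2 = 11 teeth
Using N1*w1 = N2*w2
w2 = N1*w1 / N2
w2 = 39*924 / 11
w2 = 36036 / 11
w2 = 3276 RPM

3276 RPM


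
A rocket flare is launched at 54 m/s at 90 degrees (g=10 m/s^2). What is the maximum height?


Given: v0 = 54 m/s, theta = 90 deg, g = 10 m/s^2
sin^2(90) = 1
Using H = v0^2 * sin^2(theta) / (2*g)
H = 54^2 * 1 / (2*10)
H = 2916 * 1 / 20
H = 2916 / 20
H = 729/5 m

729/5 m


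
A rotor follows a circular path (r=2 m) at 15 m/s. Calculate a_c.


Given: v = 15 m/s, r = 2 m
Using a_c = v^2 / r
a_c = 15^2 / 2
a_c = 225 / 2
a_c = 225/2 m/s^2

225/2 m/s^2


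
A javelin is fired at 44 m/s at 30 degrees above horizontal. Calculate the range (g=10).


Given: v0 = 44 m/s, theta = 30 deg, g = 10 m/s^2
sin(2*30) = sin(60) = sqrt(3)/2
Using R = v0^2 * sin(2*theta) / g
R = 44^2 * (sqrt(3)/2) / 10
R = 1936 * sqrt(3) / 20
R = 484/5*sqrt(3) m

484/5*sqrt(3) m


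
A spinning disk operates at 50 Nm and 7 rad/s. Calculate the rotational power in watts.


Given: tau = 50 Nm, omega = 7 rad/s
Using P = tau * omega
P = 50 * 7
P = 350 W

350 W


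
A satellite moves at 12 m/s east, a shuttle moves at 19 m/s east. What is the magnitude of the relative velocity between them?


Given: v_A = 12 m/s east, v_B = 19 m/s east
Both move in the same direction; relative speed = |v_A - v_B|
|12 - 19| = |-7|
= 7 m/s

7 m/s


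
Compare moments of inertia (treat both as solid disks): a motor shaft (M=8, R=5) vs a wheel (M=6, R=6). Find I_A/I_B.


Given: M1=8 kg, R1=5 m, M2=6 kg, R2=6 m
For a disk: I = (1/2)*M*R^2, so I_A/I_B = (M1*R1^2)/(M2*R2^2)
M1*R1^2 = 8*25 = 200
M2*R2^2 = 6*36 = 216
I_A/I_B = 200/216 = 25/27

25/27


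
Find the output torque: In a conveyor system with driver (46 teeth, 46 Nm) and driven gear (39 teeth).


Given: N1 = 46, N2 = 39, T1 = 46 Nm
Using T2/T1 = N2/N1
T2 = T1 * N2 / N1
T2 = 46 * 39 / 46
T2 = 1794 / 46
T2 = 39 Nm

39 Nm


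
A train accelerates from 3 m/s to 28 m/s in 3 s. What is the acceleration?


Given: initial velocity v0 = 3 m/s, final velocity v = 28 m/s, time t = 3 s
Using a = (v - v0) / t
a = (28 - 3) / 3
a = 25 / 3
a = 25/3 m/s^2

25/3 m/s^2


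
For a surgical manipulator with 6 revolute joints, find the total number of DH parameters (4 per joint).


Given: 6 joints, 4 DH parameters per joint (d, theta, a, alpha)
Total DH parameters = number_of_joints * 4
Total = 6 * 4
Total = 24

24


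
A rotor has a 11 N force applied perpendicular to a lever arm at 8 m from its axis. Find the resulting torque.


Given: F = 11 N, r = 8 m, angle = 90 deg (perpendicular)
Using tau = F * r * sin(90)
sin(90) = 1
tau = 11 * 8 * 1
tau = 88 Nm

88 Nm


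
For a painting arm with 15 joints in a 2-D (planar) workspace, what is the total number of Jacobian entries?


Given: task space dimension = 2, joints = 15
Jacobian is a 2 x 15 matrix
Total entries = rows * columns
Total = 2 * 15
Total = 30

30


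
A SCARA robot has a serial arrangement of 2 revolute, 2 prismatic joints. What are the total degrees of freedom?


Given: serial robot with 2 revolute, 2 prismatic joints
DOF contribution per joint type: revolute=1, prismatic=1, spherical=3, fixed=0
DOF = 2*1 + 2*1
DOF = 4

4


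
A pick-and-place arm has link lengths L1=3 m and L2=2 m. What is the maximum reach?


Given: L1 = 3 m, L2 = 2 m
For a 2-link planar arm, max reach = L1 + L2 (fully extended)
Max reach = 3 + 2
Max reach = 5 m

5 m


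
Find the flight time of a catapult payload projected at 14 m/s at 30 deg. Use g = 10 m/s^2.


Given: v0 = 14 m/s, theta = 30 deg, g = 10 m/s^2
sin(30) = 1/2
Using T = 2*v0*sin(theta) / g
T = 2*14*1/2 / 10
T = 14 / 10
T = 7/5 s

7/5 s


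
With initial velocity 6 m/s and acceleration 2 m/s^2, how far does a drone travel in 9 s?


Given: v0 = 6 m/s, a = 2 m/s^2, t = 9 s
Using s = v0*t + (1/2)*a*t^2
s = 6*9 + (1/2)*2*9^2
s = 54 + (1/2)*162
s = 54 + 81
s = 135

135 m


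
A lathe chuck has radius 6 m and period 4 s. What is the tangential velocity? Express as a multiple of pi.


Given: radius r = 6 m, period T = 4 s
Using v = 2*pi*r / T
v = 2*pi*6 / 4
v = 12*pi / 4
v = 3*pi m/s

3*pi m/s


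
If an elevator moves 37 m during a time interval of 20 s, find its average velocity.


Given: distance d = 37 m, time t = 20 s
Using v = d / t
v = 37 / 20
v = 37/20 m/s

37/20 m/s


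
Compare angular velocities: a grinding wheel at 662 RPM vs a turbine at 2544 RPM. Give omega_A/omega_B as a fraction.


Given: RPM_A = 662, RPM_B = 2544
omega = 2*pi*RPM/60, so omega_A/omega_B = RPM_A / RPM_B
omega_A/omega_B = 662 / 2544
omega_A/omega_B = 331/1272

331/1272


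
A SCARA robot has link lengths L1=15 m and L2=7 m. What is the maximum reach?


Given: L1 = 15 m, L2 = 7 m
For a 2-link planar arm, max reach = L1 + L2 (fully extended)
Max reach = 15 + 7
Max reach = 22 m

22 m


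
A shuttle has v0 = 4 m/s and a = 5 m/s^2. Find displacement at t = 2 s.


Given: v0 = 4 m/s, a = 5 m/s^2, t = 2 s
Using s = v0*t + (1/2)*a*t^2
s = 4*2 + (1/2)*5*2^2
s = 8 + (1/2)*20
s = 8 + 10
s = 18

18 m


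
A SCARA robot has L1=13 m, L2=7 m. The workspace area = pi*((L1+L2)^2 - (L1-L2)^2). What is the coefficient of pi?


Given: L1 = 13, L2 = 7
(L1+L2)^2 = (20)^2 = 400
(L1-L2)^2 = (6)^2 = 36
Difference = 400 - 36 = 364
This equals 4*L1*L2 = 4*13*7 = 364
Workspace area = 364*pi

364


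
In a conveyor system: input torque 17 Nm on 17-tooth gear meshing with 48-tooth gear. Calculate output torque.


Given: N1 = 17, N2 = 48, T1 = 17 Nm
Using T2/T1 = N2/N1
T2 = T1 * N2 / N1
T2 = 17 * 48 / 17
T2 = 816 / 17
T2 = 48 Nm

48 Nm


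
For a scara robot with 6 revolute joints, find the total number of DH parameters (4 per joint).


Given: 6 joints, 4 DH parameters per joint (d, theta, a, alpha)
Total DH parameters = number_of_joints * 4
Total = 6 * 4
Total = 24

24


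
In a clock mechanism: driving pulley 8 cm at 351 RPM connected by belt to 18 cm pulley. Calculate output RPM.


Given: D1 = 8 cm, w1 = 351 RPM, D2 = 18 cm
Using D1*w1 = D2*w2
w2 = D1*w1 / D2
w2 = 8*351 / 18
w2 = 2808 / 18
w2 = 156 RPM

156 RPM


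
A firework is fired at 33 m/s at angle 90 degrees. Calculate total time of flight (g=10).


Given: v0 = 33 m/s, theta = 90 deg, g = 10 m/s^2
sin(90) = 1
Using T = 2*v0*sin(theta) / g
T = 2*33*1 / 10
T = 66 / 10
T = 33/5 s

33/5 s


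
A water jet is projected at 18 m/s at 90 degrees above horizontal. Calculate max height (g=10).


Given: v0 = 18 m/s, theta = 90 deg, g = 10 m/s^2
sin^2(90) = 1
Using H = v0^2 * sin^2(theta) / (2*g)
H = 18^2 * 1 / (2*10)
H = 324 * 1 / 20
H = 324 / 20
H = 81/5 m

81/5 m


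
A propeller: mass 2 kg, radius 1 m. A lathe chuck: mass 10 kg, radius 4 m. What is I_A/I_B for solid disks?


Given: M1=2 kg, R1=1 m, M2=10 kg, R2=4 m
For a disk: I = (1/2)*M*R^2, so I_A/I_B = (M1*R1^2)/(M2*R2^2)
M1*R1^2 = 2*1 = 2
M2*R2^2 = 10*16 = 160
I_A/I_B = 2/160 = 1/80

1/80


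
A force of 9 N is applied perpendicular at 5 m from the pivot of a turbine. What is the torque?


Given: F = 9 N, r = 5 m, angle = 90 deg (perpendicular)
Using tau = F * r * sin(90)
sin(90) = 1
tau = 9 * 5 * 1
tau = 45 Nm

45 Nm


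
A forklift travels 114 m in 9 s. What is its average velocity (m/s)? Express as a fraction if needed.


Given: distance d = 114 m, time t = 9 s
Using v = d / t
v = 114 / 9
v = 38/3 m/s

38/3 m/s


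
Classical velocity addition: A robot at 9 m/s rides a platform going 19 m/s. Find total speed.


Given: object velocity = 9 m/s, platform velocity = 19 m/s (same direction)
Using classical velocity addition: v_total = v_object + v_platform
v_total = 9 + 19
v_total = 28 m/s

28 m/s


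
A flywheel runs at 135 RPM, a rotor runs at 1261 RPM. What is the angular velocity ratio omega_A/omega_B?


Given: RPM_A = 135, RPM_B = 1261
omega = 2*pi*RPM/60, so omega_A/omega_B = RPM_A / RPM_B
omega_A/omega_B = 135 / 1261
omega_A/omega_B = 135/1261

135/1261


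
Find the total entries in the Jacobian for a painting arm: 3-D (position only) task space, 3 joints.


Given: task space dimension = 3, joints = 3
Jacobian is a 3 x 3 matrix
Total entries = rows * columns
Total = 3 * 3
Total = 9

9


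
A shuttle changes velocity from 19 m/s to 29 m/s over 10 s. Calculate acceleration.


Given: initial velocity v0 = 19 m/s, final velocity v = 29 m/s, time t = 10 s
Using a = (v - v0) / t
a = (29 - 19) / 10
a = 10 / 10
a = 1 m/s^2

1 m/s^2


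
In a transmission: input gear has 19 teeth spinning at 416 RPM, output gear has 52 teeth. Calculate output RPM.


Given: N1 = 19 teeth, w1 = 416 RPM, N2 = 52 teeth
Using N1*w1 = N2*w2
w2 = N1*w1 / N2
w2 = 19*416 / 52
w2 = 7904 / 52
w2 = 152 RPM

152 RPM


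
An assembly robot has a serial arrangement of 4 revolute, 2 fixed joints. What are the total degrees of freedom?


Given: serial robot with 4 revolute, 2 fixed joints
DOF contribution per joint type: revolute=1, prismatic=1, spherical=3, fixed=0
DOF = 4*1 + 2*0
DOF = 4

4


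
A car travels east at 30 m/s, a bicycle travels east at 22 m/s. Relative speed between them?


Given: v_A = 30 m/s east, v_B = 22 m/s east
Both move in the same direction; relative speed = |v_A - v_B|
|30 - 22| = |8|
= 8 m/s

8 m/s


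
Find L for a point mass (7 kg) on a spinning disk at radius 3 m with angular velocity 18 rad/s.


Given: m = 7 kg, r = 3 m, omega = 18 rad/s
For a point mass: I = m*r^2
I = 7*3^2 = 7*9 = 63
L = I*omega = 63*18
L = 1134 kg*m^2/s

1134 kg*m^2/s


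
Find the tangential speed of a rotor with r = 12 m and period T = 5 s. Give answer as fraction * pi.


Given: radius r = 12 m, period T = 5 s
Using v = 2*pi*r / T
v = 2*pi*12 / 5
v = 24*pi / 5
v = 24/5*pi m/s

24/5*pi m/s


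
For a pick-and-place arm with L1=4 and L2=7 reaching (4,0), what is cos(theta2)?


Given: L1 = 4, L2 = 7, target (x, y) = (4, 0)
Using cos(theta2) = (x^2 + y^2 - L1^2 - L2^2) / (2*L1*L2)
x^2 + y^2 = 4^2 + 0 = 16
L1^2 + L2^2 = 16 + 49 = 65
Numerator = 16 - 65 = -49
Denominator = 2*4*7 = 56
cos(theta2) = -49/56 = -7/8

-7/8


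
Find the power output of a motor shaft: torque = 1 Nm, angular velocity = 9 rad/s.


Given: tau = 1 Nm, omega = 9 rad/s
Using P = tau * omega
P = 1 * 9
P = 9 W

9 W


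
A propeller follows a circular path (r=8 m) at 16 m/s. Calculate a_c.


Given: v = 16 m/s, r = 8 m
Using a_c = v^2 / r
a_c = 16^2 / 8
a_c = 256 / 8
a_c = 32 m/s^2

32 m/s^2


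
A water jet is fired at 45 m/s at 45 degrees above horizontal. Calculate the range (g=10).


Given: v0 = 45 m/s, theta = 45 deg, g = 10 m/s^2
sin(2*45) = sin(90) = 1
Using R = v0^2 * sin(2*theta) / g
R = 45^2 * 1 / 10
R = 2025 / 10
R = 405/2 m

405/2 m


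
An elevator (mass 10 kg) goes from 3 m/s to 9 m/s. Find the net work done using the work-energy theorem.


Given: m = 10 kg, v0 = 3 m/s, v = 9 m/s
Using W = (1/2)*m*(v^2 - v0^2)
v^2 = 9^2 = 81
v0^2 = 3^2 = 9
v^2 - v0^2 = 81 - 9 = 72
W = (1/2)*10*72 = 360 J

360 J


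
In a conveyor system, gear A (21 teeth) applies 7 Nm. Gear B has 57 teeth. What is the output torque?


Given: N1 = 21, N2 = 57, T1 = 7 Nm
Using T2/T1 = N2/N1
T2 = T1 * N2 / N1
T2 = 7 * 57 / 21
T2 = 399 / 21
T2 = 19 Nm

19 Nm


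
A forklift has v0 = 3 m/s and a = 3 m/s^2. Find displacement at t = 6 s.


Given: v0 = 3 m/s, a = 3 m/s^2, t = 6 s
Using s = v0*t + (1/2)*a*t^2
s = 3*6 + (1/2)*3*6^2
s = 18 + (1/2)*108
s = 18 + 54
s = 72

72 m


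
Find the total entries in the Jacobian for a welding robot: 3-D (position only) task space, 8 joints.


Given: task space dimension = 3, joints = 8
Jacobian is a 3 x 8 matrix
Total entries = rows * columns
Total = 3 * 8
Total = 24

24


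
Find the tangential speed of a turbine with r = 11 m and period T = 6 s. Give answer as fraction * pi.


Given: radius r = 11 m, period T = 6 s
Using v = 2*pi*r / T
v = 2*pi*11 / 6
v = 22*pi / 6
v = 11/3*pi m/s

11/3*pi m/s


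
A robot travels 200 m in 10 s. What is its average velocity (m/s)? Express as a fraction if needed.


Given: distance d = 200 m, time t = 10 s
Using v = d / t
v = 200 / 10
v = 20 m/s

20 m/s


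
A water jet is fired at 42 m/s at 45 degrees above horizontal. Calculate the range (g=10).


Given: v0 = 42 m/s, theta = 45 deg, g = 10 m/s^2
sin(2*45) = sin(90) = 1
Using R = v0^2 * sin(2*theta) / g
R = 42^2 * 1 / 10
R = 1764 / 10
R = 882/5 m

882/5 m


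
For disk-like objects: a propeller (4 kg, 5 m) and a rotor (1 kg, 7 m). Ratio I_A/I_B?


Given: M1=4 kg, R1=5 m, M2=1 kg, R2=7 m
For a disk: I = (1/2)*M*R^2, so I_A/I_B = (M1*R1^2)/(M2*R2^2)
M1*R1^2 = 4*25 = 100
M2*R2^2 = 1*49 = 49
I_A/I_B = 100/49 = 100/49

100/49


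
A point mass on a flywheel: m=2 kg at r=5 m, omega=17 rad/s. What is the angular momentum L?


Given: m = 2 kg, r = 5 m, omega = 17 rad/s
For a point mass: I = m*r^2
I = 2*5^2 = 2*25 = 50
L = I*omega = 50*17
L = 850 kg*m^2/s

850 kg*m^2/s


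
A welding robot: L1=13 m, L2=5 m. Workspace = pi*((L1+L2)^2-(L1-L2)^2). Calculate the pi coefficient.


Given: L1 = 13, L2 = 5
(L1+L2)^2 = (18)^2 = 324
(L1-L2)^2 = (8)^2 = 64
Difference = 324 - 64 = 260
This equals 4*L1*L2 = 4*13*5 = 260
Workspace area = 260*pi

260


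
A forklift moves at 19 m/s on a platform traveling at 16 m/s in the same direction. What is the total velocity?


Given: object velocity = 19 m/s, platform velocity = 16 m/s (same direction)
Using classical velocity addition: v_total = v_object + v_platform
v_total = 19 + 16
v_total = 35 m/s

35 m/s


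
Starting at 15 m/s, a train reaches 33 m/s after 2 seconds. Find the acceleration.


Given: initial velocity v0 = 15 m/s, final velocity v = 33 m/s, time t = 2 s
Using a = (v - v0) / t
a = (33 - 15) / 2
a = 18 / 2
a = 9 m/s^2

9 m/s^2


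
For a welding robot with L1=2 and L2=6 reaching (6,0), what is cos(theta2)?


Given: L1 = 2, L2 = 6, target (x, y) = (6, 0)
Using cos(theta2) = (x^2 + y^2 - L1^2 - L2^2) / (2*L1*L2)
x^2 + y^2 = 6^2 + 0 = 36
L1^2 + L2^2 = 4 + 36 = 40
Numerator = 36 - 40 = -4
Denominator = 2*2*6 = 24
cos(theta2) = -4/24 = -1/6

-1/6


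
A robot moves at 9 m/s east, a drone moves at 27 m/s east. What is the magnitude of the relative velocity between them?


Given: v_A = 9 m/s east, v_B = 27 m/s east
Both move in the same direction; relative speed = |v_A - v_B|
|9 - 27| = |-18|
= 18 m/s

18 m/s


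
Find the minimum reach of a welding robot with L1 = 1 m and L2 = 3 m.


Given: L1 = 1 m, L2 = 3 m
For a 2-link planar arm, min reach = |L1 - L2| (second link folded back)
Min reach = |1 - 3|
Min reach = 2 m

2 m


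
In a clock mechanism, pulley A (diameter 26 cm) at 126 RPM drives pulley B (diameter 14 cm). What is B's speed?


Given: D1 = 26 cm, w1 = 126 RPM, D2 = 14 cm
Using D1*w1 = D2*w2
w2 = D1*w1 / D2
w2 = 26*126 / 14
w2 = 3276 / 14
w2 = 234 RPM

234 RPM


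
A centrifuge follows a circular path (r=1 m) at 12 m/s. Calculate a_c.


Given: v = 12 m/s, r = 1 m
Using a_c = v^2 / r
a_c = 12^2 / 1
a_c = 144 / 1
a_c = 144 m/s^2

144 m/s^2


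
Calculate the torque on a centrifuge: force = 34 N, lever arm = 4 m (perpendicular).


Given: F = 34 N, r = 4 m, angle = 90 deg (perpendicular)
Using tau = F * r * sin(90)
sin(90) = 1
tau = 34 * 4 * 1
tau = 136 Nm

136 Nm


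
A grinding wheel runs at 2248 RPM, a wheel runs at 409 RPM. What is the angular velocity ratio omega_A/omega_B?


Given: RPM_A = 2248, RPM_B = 409
omega = 2*pi*RPM/60, so omega_A/omega_B = RPM_A / RPM_B
omega_A/omega_B = 2248 / 409
omega_A/omega_B = 2248/409

2248/409


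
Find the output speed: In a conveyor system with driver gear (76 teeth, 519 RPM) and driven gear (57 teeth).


Given: N1 = 76 teeth, w1 = 519 RPM, N2 = 57 teeth
Using N1*w1 = N2*w2
w2 = N1*w1 / N2
w2 = 76*519 / 57
w2 = 39444 / 57
w2 = 692 RPM

692 RPM


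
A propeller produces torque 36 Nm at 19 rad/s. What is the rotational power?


Given: tau = 36 Nm, omega = 19 rad/s
Using P = tau * omega
P = 36 * 19
P = 684 W

684 W


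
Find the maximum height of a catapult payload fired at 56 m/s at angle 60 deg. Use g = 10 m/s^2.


Given: v0 = 56 m/s, theta = 60 deg, g = 10 m/s^2
sin^2(60) = 3/4
Using H = v0^2 * sin^2(theta) / (2*g)
H = 56^2 * 3/4 / (2*10)
H = 3136 * 3/4 / 20
H = 2352 / 20
H = 588/5 m

588/5 m


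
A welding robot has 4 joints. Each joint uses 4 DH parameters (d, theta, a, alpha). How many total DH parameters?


Given: 4 joints, 4 DH parameters per joint (d, theta, a, alpha)
Total DH parameters = number_of_joints * 4
Total = 4 * 4
Total = 16

16


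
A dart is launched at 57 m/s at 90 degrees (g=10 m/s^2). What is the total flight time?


Given: v0 = 57 m/s, theta = 90 deg, g = 10 m/s^2
sin(90) = 1
Using T = 2*v0*sin(theta) / g
T = 2*57*1 / 10
T = 114 / 10
T = 57/5 s

57/5 s


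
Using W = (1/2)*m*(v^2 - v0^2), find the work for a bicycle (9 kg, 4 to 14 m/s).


Given: m = 9 kg, v0 = 4 m/s, v = 14 m/s
Using W = (1/2)*m*(v^2 - v0^2)
v^2 = 14^2 = 196
v0^2 = 4^2 = 16
v^2 - v0^2 = 196 - 16 = 180
W = (1/2)*9*180 = 810 J

810 J


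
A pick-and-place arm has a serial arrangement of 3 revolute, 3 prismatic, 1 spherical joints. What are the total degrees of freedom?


Given: serial robot with 3 revolute, 3 prismatic, 1 spherical joints
DOF contribution per joint type: revolute=1, prismatic=1, spherical=3, fixed=0
DOF = 3*1 + 3*1 + 1*3
DOF = 9

9


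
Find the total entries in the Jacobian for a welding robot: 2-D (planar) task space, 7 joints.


Given: task space dimension = 2, joints = 7
Jacobian is a 2 x 7 matrix
Total entries = rows * columns
Total = 2 * 7
Total = 14

14


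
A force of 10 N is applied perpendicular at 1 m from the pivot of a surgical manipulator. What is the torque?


Given: F = 10 N, r = 1 m, angle = 90 deg (perpendicular)
Using tau = F * r * sin(90)
sin(90) = 1
tau = 10 * 1 * 1
tau = 10 Nm

10 Nm


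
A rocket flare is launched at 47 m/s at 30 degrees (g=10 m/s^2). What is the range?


Given: v0 = 47 m/s, theta = 30 deg, g = 10 m/s^2
sin(2*30) = sin(60) = sqrt(3)/2
Using R = v0^2 * sin(2*theta) / g
R = 47^2 * (sqrt(3)/2) / 10
R = 2209 * sqrt(3) / 20
R = 2209/20*sqrt(3) m

2209/20*sqrt(3) m


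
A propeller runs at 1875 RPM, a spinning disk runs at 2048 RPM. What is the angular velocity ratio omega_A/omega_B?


Given: RPM_A = 1875, RPM_B = 2048
omega = 2*pi*RPM/60, so omega_A/omega_B = RPM_A / RPM_B
omega_A/omega_B = 1875 / 2048
omega_A/omega_B = 1875/2048

1875/2048


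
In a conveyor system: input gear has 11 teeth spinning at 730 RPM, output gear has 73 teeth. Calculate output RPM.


Given: N1 = 11 teeth, w1 = 730 RPM, N2 = 73 teeth
Using N1*w1 = N2*w2
w2 = N1*w1 / N2
w2 = 11*730 / 73
w2 = 8030 / 73
w2 = 110 RPM

110 RPM


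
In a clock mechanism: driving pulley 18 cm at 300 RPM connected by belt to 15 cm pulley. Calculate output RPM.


Given: D1 = 18 cm, w1 = 300 RPM, D2 = 15 cm
Using D1*w1 = D2*w2
w2 = D1*w1 / D2
w2 = 18*300 / 15
w2 = 5400 / 15
w2 = 360 RPM

360 RPM


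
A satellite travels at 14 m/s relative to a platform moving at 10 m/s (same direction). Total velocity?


Given: object velocity = 14 m/s, platform velocity = 10 m/s (same direction)
Using classical velocity addition: v_total = v_object + v_platform
v_total = 14 + 10
v_total = 24 m/s

24 m/s


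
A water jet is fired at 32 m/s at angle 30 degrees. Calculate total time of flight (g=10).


Given: v0 = 32 m/s, theta = 30 deg, g = 10 m/s^2
sin(30) = 1/2
Using T = 2*v0*sin(theta) / g
T = 2*32*1/2 / 10
T = 32 / 10
T = 16/5 s

16/5 s


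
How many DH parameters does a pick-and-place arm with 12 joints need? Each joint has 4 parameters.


Given: 12 joints, 4 DH parameters per joint (d, theta, a, alpha)
Total DH parameters = number_of_joints * 4
Total = 12 * 4
Total = 48

48


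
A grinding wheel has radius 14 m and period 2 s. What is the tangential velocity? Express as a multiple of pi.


Given: radius r = 14 m, period T = 2 s
Using v = 2*pi*r / T
v = 2*pi*14 / 2
v = 28*pi / 2
v = 14*pi m/s

14*pi m/s


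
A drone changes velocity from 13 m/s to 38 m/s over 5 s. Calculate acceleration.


Given: initial velocity v0 = 13 m/s, final velocity v = 38 m/s, time t = 5 s
Using a = (v - v0) / t
a = (38 - 13) / 5
a = 25 / 5
a = 5 m/s^2

5 m/s^2


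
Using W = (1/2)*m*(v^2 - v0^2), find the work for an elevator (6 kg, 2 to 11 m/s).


Given: m = 6 kg, v0 = 2 m/s, v = 11 m/s
Using W = (1/2)*m*(v^2 - v0^2)
v^2 = 11^2 = 121
v0^2 = 2^2 = 4
v^2 - v0^2 = 121 - 4 = 117
W = (1/2)*6*117 = 351 J

351 J


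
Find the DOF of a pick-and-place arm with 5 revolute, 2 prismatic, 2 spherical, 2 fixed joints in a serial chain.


Given: serial robot with 5 revolute, 2 prismatic, 2 spherical, 2 fixed joints
DOF contribution per joint type: revolute=1, prismatic=1, spherical=3, fixed=0
DOF = 5*1 + 2*1 + 2*3 + 2*0
DOF = 13

13


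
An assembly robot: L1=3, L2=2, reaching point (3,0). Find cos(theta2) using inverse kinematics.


Given: L1 = 3, L2 = 2, target (x, y) = (3, 0)
Using cos(theta2) = (x^2 + y^2 - L1^2 - L2^2) / (2*L1*L2)
x^2 + y^2 = 3^2 + 0 = 9
L1^2 + L2^2 = 9 + 4 = 13
Numerator = 9 - 13 = -4
Denominator = 2*3*2 = 12
cos(theta2) = -4/12 = -1/3

-1/3


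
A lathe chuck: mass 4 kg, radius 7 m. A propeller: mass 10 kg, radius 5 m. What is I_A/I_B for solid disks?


Given: M1=4 kg, R1=7 m, M2=10 kg, R2=5 m
For a disk: I = (1/2)*M*R^2, so I_A/I_B = (M1*R1^2)/(M2*R2^2)
M1*R1^2 = 4*49 = 196
M2*R2^2 = 10*25 = 250
I_A/I_B = 196/250 = 98/125

98/125


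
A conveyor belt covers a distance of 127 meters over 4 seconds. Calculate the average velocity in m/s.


Given: distance d = 127 m, time t = 4 s
Using v = d / t
v = 127 / 4
v = 127/4 m/s

127/4 m/s


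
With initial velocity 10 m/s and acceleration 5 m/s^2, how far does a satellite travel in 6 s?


Given: v0 = 10 m/s, a = 5 m/s^2, t = 6 s
Using s = v0*t + (1/2)*a*t^2
s = 10*6 + (1/2)*5*6^2
s = 60 + (1/2)*180
s = 60 + 90
s = 150

150 m


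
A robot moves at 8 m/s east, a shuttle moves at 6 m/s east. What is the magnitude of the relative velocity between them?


Given: v_A = 8 m/s east, v_B = 6 m/s east
Both move in the same direction; relative speed = |v_A - v_B|
|8 - 6| = |2|
= 2 m/s

2 m/s


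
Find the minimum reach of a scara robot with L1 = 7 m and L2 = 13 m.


Given: L1 = 7 m, L2 = 13 m
For a 2-link planar arm, min reach = |L1 - L2| (second link folded back)
Min reach = |7 - 13|
Min reach = 6 m

6 m


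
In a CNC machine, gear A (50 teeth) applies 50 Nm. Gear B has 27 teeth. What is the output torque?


Given: N1 = 50, N2 = 27, T1 = 50 Nm
Using T2/T1 = N2/N1
T2 = T1 * N2 / N1
T2 = 50 * 27 / 50
T2 = 1350 / 50
T2 = 27 Nm

27 Nm


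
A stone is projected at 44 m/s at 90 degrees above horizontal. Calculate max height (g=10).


Given: v0 = 44 m/s, theta = 90 deg, g = 10 m/s^2
sin^2(90) = 1
Using H = v0^2 * sin^2(theta) / (2*g)
H = 44^2 * 1 / (2*10)
H = 1936 * 1 / 20
H = 1936 / 20
H = 484/5 m

484/5 m


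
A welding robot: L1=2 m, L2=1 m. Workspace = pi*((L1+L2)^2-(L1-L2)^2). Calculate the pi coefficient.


Given: L1 = 2, L2 = 1
(L1+L2)^2 = (3)^2 = 9
(L1-L2)^2 = (1)^2 = 1
Difference = 9 - 1 = 8
This equals 4*L1*L2 = 4*2*1 = 8
Workspace area = 8*pi

8


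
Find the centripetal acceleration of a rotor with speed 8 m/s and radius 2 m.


Given: v = 8 m/s, r = 2 m
Using a_c = v^2 / r
a_c = 8^2 / 2
a_c = 64 / 2
a_c = 32 m/s^2

32 m/s^2


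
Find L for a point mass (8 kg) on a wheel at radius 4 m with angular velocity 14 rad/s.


Given: m = 8 kg, r = 4 m, omega = 14 rad/s
For a point mass: I = m*r^2
I = 8*4^2 = 8*16 = 128
L = I*omega = 128*14
L = 1792 kg*m^2/s

1792 kg*m^2/s


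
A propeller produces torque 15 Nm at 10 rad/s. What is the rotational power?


Given: tau = 15 Nm, omega = 10 rad/s
Using P = tau * omega
P = 15 * 10
P = 150 W

150 W


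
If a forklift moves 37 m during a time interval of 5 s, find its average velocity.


Given: distance d = 37 m, time t = 5 s
Using v = d / t
v = 37 / 5
v = 37/5 m/s

37/5 m/s


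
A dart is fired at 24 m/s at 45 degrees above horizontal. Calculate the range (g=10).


Given: v0 = 24 m/s, theta = 45 deg, g = 10 m/s^2
sin(2*45) = sin(90) = 1
Using R = v0^2 * sin(2*theta) / g
R = 24^2 * 1 / 10
R = 576 / 10
R = 288/5 m

288/5 m


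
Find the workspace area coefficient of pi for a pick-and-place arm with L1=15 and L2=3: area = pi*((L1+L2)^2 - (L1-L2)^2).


Given: L1 = 15, L2 = 3
(L1+L2)^2 = (18)^2 = 324
(L1-L2)^2 = (12)^2 = 144
Difference = 324 - 144 = 180
This equals 4*L1*L2 = 4*15*3 = 180
Workspace area = 180*pi

180


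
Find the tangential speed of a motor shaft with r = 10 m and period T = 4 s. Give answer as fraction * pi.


Given: radius r = 10 m, period T = 4 s
Using v = 2*pi*r / T
v = 2*pi*10 / 4
v = 20*pi / 4
v = 5*pi m/s

5*pi m/s


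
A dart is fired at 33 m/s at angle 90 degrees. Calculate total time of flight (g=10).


Given: v0 = 33 m/s, theta = 90 deg, g = 10 m/s^2
sin(90) = 1
Using T = 2*v0*sin(theta) / g
T = 2*33*1 / 10
T = 66 / 10
T = 33/5 s

33/5 s


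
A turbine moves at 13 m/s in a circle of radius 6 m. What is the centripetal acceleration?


Given: v = 13 m/s, r = 6 m
Using a_c = v^2 / r
a_c = 13^2 / 6
a_c = 169 / 6
a_c = 169/6 m/s^2

169/6 m/s^2


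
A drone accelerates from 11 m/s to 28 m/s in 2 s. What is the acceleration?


Given: initial velocity v0 = 11 m/s, final velocity v = 28 m/s, time t = 2 s
Using a = (v - v0) / t
a = (28 - 11) / 2
a = 17 / 2
a = 17/2 m/s^2

17/2 m/s^2


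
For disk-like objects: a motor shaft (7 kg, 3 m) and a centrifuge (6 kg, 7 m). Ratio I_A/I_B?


Given: M1=7 kg, R1=3 m, M2=6 kg, R2=7 m
For a disk: I = (1/2)*M*R^2, so I_A/I_B = (M1*R1^2)/(M2*R2^2)
M1*R1^2 = 7*9 = 63
M2*R2^2 = 6*49 = 294
I_A/I_B = 63/294 = 3/14

3/14


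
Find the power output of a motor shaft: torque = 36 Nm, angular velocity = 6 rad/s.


Given: tau = 36 Nm, omega = 6 rad/s
Using P = tau * omega
P = 36 * 6
P = 216 W

216 W


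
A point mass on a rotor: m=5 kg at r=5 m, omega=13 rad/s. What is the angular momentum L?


Given: m = 5 kg, r = 5 m, omega = 13 rad/s
For a point mass: I = m*r^2
I = 5*5^2 = 5*25 = 125
L = I*omega = 125*13
L = 1625 kg*m^2/s

1625 kg*m^2/s


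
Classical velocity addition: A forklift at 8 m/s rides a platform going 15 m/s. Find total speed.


Given: object velocity = 8 m/s, platform velocity = 15 m/s (same direction)
Using classical velocity addition: v_total = v_object + v_platform
v_total = 8 + 15
v_total = 23 m/s

23 m/s


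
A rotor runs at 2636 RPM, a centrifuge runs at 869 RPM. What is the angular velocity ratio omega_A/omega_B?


Given: RPM_A = 2636, RPM_B = 869
omega = 2*pi*RPM/60, so omega_A/omega_B = RPM_A / RPM_B
omega_A/omega_B = 2636 / 869
omega_A/omega_B = 2636/869

2636/869


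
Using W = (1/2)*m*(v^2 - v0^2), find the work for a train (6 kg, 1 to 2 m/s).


Given: m = 6 kg, v0 = 1 m/s, v = 2 m/s
Using W = (1/2)*m*(v^2 - v0^2)
v^2 = 2^2 = 4
v0^2 = 1^2 = 1
v^2 - v0^2 = 4 - 1 = 3
W = (1/2)*6*3 = 9 J

9 J


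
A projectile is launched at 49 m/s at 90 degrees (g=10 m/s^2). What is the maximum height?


Given: v0 = 49 m/s, theta = 90 deg, g = 10 m/s^2
sin^2(90) = 1
Using H = v0^2 * sin^2(theta) / (2*g)
H = 49^2 * 1 / (2*10)
H = 2401 * 1 / 20
H = 2401 / 20
H = 2401/20 m

2401/20 m


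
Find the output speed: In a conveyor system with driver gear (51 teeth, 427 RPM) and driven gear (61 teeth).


Given: N1 = 51 teeth, w1 = 427 RPM, N2 = 61 teeth
Using N1*w1 = N2*w2
w2 = N1*w1 / N2
w2 = 51*427 / 61
w2 = 21777 / 61
w2 = 357 RPM

357 RPM


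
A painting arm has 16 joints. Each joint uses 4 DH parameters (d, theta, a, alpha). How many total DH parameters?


Given: 16 joints, 4 DH parameters per joint (d, theta, a, alpha)
Total DH parameters = number_of_joints * 4
Total = 16 * 4
Total = 64

64


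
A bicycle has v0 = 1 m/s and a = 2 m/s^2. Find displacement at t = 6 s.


Given: v0 = 1 m/s, a = 2 m/s^2, t = 6 s
Using s = v0*t + (1/2)*a*t^2
s = 1*6 + (1/2)*2*6^2
s = 6 + (1/2)*72
s = 6 + 36
s = 42

42 m


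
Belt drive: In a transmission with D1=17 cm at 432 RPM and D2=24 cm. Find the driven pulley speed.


Given: D1 = 17 cm, w1 = 432 RPM, D2 = 24 cm
Using D1*w1 = D2*w2
w2 = D1*w1 / D2
w2 = 17*432 / 24
w2 = 7344 / 24
w2 = 306 RPM

306 RPM


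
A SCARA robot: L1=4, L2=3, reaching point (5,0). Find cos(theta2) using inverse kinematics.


Given: L1 = 4, L2 = 3, target (x, y) = (5, 0)
Using cos(theta2) = (x^2 + y^2 - L1^2 - L2^2) / (2*L1*L2)
x^2 + y^2 = 5^2 + 0 = 25
L1^2 + L2^2 = 16 + 9 = 25
Numerator = 25 - 25 = 0
Denominator = 2*4*3 = 24
cos(theta2) = 0/24 = 0

0


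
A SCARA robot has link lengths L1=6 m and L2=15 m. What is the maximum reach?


Given: L1 = 6 m, L2 = 15 m
For a 2-link planar arm, max reach = L1 + L2 (fully extended)
Max reach = 6 + 15
Max reach = 21 m

21 m


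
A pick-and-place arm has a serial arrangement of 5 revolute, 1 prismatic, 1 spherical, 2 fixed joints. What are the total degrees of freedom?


Given: serial robot with 5 revolute, 1 prismatic, 1 spherical, 2 fixed joints
DOF contribution per joint type: revolute=1, prismatic=1, spherical=3, fixed=0
DOF = 5*1 + 1*1 + 1*3 + 2*0
DOF = 9

9


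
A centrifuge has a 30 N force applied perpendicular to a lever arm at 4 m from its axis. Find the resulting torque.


Given: F = 30 N, r = 4 m, angle = 90 deg (perpendicular)
Using tau = F * r * sin(90)
sin(90) = 1
tau = 30 * 4 * 1
tau = 120 Nm

120 Nm


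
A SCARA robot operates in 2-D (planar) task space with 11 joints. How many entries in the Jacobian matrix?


Given: task space dimension = 2, joints = 11
Jacobian is a 2 x 11 matrix
Total entries = rows * columns
Total = 2 * 11
Total = 22

22


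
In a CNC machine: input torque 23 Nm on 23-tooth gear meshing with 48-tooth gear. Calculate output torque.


Given: N1 = 23, N2 = 48, T1 = 23 Nm
Using T2/T1 = N2/N1
T2 = T1 * N2 / N1
T2 = 23 * 48 / 23
T2 = 1104 / 23
T2 = 48 Nm

48 Nm


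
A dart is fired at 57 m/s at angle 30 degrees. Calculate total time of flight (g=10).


Given: v0 = 57 m/s, theta = 30 deg, g = 10 m/s^2
sin(30) = 1/2
Using T = 2*v0*sin(theta) / g
T = 2*57*1/2 / 10
T = 57 / 10
T = 57/10 s

57/10 s


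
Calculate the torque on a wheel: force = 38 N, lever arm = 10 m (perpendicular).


Given: F = 38 N, r = 10 m, angle = 90 deg (perpendicular)
Using tau = F * r * sin(90)
sin(90) = 1
tau = 38 * 10 * 1
tau = 380 Nm

380 Nm


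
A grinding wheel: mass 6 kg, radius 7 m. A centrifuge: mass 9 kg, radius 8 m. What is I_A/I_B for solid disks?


Given: M1=6 kg, R1=7 m, M2=9 kg, R2=8 m
For a disk: I = (1/2)*M*R^2, so I_A/I_B = (M1*R1^2)/(M2*R2^2)
M1*R1^2 = 6*49 = 294
M2*R2^2 = 9*64 = 576
I_A/I_B = 294/576 = 49/96

49/96


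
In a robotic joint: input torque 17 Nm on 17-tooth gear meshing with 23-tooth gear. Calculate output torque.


Given: N1 = 17, N2 = 23, T1 = 17 Nm
Using T2/T1 = N2/N1
T2 = T1 * N2 / N1
T2 = 17 * 23 / 17
T2 = 391 / 17
T2 = 23 Nm

23 Nm


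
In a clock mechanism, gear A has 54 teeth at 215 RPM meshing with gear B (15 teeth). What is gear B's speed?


Given: N1 = 54 teeth, w1 = 215 RPM, N2 = 15 teeth
Using N1*w1 = N2*w2
w2 = N1*w1 / N2
w2 = 54*215 / 15
w2 = 11610 / 15
w2 = 774 RPM

774 RPM


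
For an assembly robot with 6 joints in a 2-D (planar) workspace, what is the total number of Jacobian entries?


Given: task space dimension = 2, joints = 6
Jacobian is a 2 x 6 matrix
Total entries = rows * columns
Total = 2 * 6
Total = 12

12


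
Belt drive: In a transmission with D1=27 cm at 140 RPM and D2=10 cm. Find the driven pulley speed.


Given: D1 = 27 cm, w1 = 140 RPM, D2 = 10 cm
Using D1*w1 = D2*w2
w2 = D1*w1 / D2
w2 = 27*140 / 10
w2 = 3780 / 10
w2 = 378 RPM

378 RPM


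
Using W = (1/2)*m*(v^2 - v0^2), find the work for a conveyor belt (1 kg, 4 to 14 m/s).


Given: m = 1 kg, v0 = 4 m/s, v = 14 m/s
Using W = (1/2)*m*(v^2 - v0^2)
v^2 = 14^2 = 196
v0^2 = 4^2 = 16
v^2 - v0^2 = 196 - 16 = 180
W = (1/2)*1*180 = 90 J

90 J


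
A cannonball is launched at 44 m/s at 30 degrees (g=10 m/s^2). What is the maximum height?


Given: v0 = 44 m/s, theta = 30 deg, g = 10 m/s^2
sin^2(30) = 1/4
Using H = v0^2 * sin^2(theta) / (2*g)
H = 44^2 * 1/4 / (2*10)
H = 1936 * 1/4 / 20
H = 484 / 20
H = 121/5 m

121/5 m
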